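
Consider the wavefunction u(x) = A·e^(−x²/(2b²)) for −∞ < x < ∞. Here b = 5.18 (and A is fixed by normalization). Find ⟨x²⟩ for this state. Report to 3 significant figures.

⟨x^2⟩ ≈ 13.4

By definition ⟨x²⟩ = ∫ x^2 |u(x)|² dx.
Evaluating both integrals, ⟨x²⟩ = b^2/2.
With b = 5.18, ⟨x^2⟩ = 13.42.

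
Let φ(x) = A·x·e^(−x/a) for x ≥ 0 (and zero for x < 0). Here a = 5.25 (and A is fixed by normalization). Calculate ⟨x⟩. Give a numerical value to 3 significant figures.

The expectation value is the |φ|²-weighted average of x: ∫ x|φ|² dx.
With ∫₀^∞ x^3 e^(−αx) dx = 3!/α^4, evaluating both integrals, ⟨x⟩ = 3·a/2.
With a = 5.25, ⟨x⟩ = 7.875.

⟨x⟩ ≈ 7.88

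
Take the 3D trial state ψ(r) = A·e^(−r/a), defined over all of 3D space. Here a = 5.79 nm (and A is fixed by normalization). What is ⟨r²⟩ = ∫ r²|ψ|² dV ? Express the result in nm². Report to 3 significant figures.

⟨r^2⟩ ≈ 101 nm^2

The expectation value is the |ψ|²-weighted average of r^2: ∫ r^2|ψ|² 4πr² dr.
Since the A² factors cancel between numerator and denominator, ⟨r²⟩ = 3·a^2.
With a = 5.79, ⟨r^2⟩ = 100.6.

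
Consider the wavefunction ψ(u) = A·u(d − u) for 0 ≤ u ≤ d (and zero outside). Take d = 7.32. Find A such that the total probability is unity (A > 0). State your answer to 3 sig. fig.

The normalization condition is ∫|ψ|² du = 1 from 0 to d.
∫|ψ|² du = A²·(d^5/30).
So A² = (d^5/30)^(−1).
Substituting d = 7.32 gives A² = 0.001427, so A = 0.03778.

A ≈ 0.0378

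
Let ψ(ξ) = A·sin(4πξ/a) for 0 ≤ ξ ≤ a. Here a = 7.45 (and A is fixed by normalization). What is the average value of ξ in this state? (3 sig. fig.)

The expectation value is the |ψ|²-weighted average of ξ: ∫ ξ|ψ|² dξ.
With ∫₀^a sin²(nπξ/a) dξ = a/2, since the A² factors cancel between numerator and denominator, ⟨ξ⟩ = a/2.
With a = 7.45, ⟨ξ⟩ = 3.725.

⟨ξ⟩ ≈ 3.73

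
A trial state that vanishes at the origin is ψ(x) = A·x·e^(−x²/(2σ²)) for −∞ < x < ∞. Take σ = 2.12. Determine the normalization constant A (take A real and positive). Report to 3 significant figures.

The normalization condition is ∫|ψ|² dx = 1 from −∞ to ∞.
Using the Gaussian integral ∫_{−∞}^{∞} e^(−αx²) dx = √(π/α), with ψ = A·x·e^(−x²/(2σ²)), the integral evaluates to A²·[√(π)·σ^3/2].
Hence A² = 1/[√(π)·σ^3/2].
Substituting σ = 2.12 gives A² = 0.1184, so A = 0.3441.

A ≈ 0.344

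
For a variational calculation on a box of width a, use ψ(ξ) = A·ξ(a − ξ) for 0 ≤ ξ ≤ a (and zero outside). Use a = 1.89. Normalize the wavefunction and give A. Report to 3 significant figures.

A ≈ 1.12

We need A² ∫|f|² dξ = 1, taking the integral from 0 to a.
Expanding the polynomial and integrating term by term, ∫|ψ|² dξ = A²·(a^5/30).
Setting this equal to 1 gives A² = 1/(a^5/30).
With a = 1.89: A² = 1.244 and A = 1.115.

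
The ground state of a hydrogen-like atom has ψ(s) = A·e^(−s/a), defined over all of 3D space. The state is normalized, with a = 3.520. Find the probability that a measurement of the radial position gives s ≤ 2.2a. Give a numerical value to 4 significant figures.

P ≈ 0.8149

Integrate the radial probability density 4πs²|ψ|² over s ≤ 2.2a.
A² is fixed by ∫₀^∞ 4πs²|ψ|² ds = 1, i.e. A² = (π·a^3)^(−1).
Let u = s/a; then A², 4π and the length scale all cancel, so P = ∫_{0}^{2.2} u^2·e^(-2·u) du ÷ ∫_{0}^{∞} u^2·e^(-2·u) du.
With ∫ u^2·e^(-2·u) du = -(2·u^2 + 2·u + 1)·e^(-2·u)/4 + C, the region integral is 1/4 - 377·e^(-22/5)/100 and the full one is 1/4.
The region integral divided by the full integral gives P = 0.81486.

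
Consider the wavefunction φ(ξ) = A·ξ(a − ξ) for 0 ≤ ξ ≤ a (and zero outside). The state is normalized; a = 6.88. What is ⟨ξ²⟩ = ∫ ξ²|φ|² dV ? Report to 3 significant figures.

⟨ξ^2⟩ ≈ 13.5

By definition ⟨ξ²⟩ = ∫ ξ^2 |φ(ξ)|² dξ.
Evaluating both integrals, ⟨ξ²⟩ = 2·a^2/7.
With a = 6.88, ⟨ξ^2⟩ = 13.52.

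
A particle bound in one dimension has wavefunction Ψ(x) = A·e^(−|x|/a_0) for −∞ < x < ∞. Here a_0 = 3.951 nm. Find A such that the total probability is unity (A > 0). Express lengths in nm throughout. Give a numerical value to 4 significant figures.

Normalization requires ∫|Ψ|² dx = 1, integrated from −∞ to ∞.
With Ψ = A·e^(−|x|/a_0), the integral evaluates to A²·[a_0].
Setting this equal to 1 gives A² = 1/(a_0).
Plugging in a_0 = 3.951 yields A = 0.50309.

A ≈ 0.5031 nm^(-1/2)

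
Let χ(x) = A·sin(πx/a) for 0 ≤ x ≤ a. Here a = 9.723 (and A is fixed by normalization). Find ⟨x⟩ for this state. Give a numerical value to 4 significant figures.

⟨x⟩ ≈ 4.862

⟨x⟩ = ∫ x |χ|² dx over the full domain.
Using sin²θ = (1 − cos 2θ)/2, the ratio of the moment integral to the normalization integral gives ⟨x⟩ = a/2.
Putting a = 9.723 gives 4.8615.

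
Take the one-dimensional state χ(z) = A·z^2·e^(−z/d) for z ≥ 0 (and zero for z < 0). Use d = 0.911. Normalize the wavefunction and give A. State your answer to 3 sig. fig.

A ≈ 1.46

The normalization condition is ∫|χ|² dz = 1 from 0 to ∞.
Carrying out the integral gives A² · 3·d^5/4.
Plugging in d = 0.911 yields A = 1.458.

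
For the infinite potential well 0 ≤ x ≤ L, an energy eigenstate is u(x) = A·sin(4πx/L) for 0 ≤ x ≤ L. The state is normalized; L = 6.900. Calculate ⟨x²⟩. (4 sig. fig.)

The expectation value is the |u|²-weighted average of x^2: ∫ x^2|u|² dx.
With ∫₀^L sin²(nπx/L) dx = L/2, evaluating both integrals, ⟨x²⟩ = -L^2/(32·π^2) + L^2/3.
Putting L = 6.900 gives 15.719.

⟨x^2⟩ ≈ 15.72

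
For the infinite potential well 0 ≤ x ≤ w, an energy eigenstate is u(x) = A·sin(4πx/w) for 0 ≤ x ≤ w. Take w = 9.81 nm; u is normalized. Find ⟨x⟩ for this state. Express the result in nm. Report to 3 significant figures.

⟨x⟩ ≈ 4.91 nm

The expectation value is the |u|²-weighted average of x: ∫ x|u|² dx.
Evaluating both integrals, ⟨x⟩ = w/2.
With w = 9.81, ⟨x⟩ = 4.905.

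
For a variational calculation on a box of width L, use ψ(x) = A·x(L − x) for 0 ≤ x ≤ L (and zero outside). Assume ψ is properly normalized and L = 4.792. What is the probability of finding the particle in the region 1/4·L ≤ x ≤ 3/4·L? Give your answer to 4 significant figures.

P = ∫_{1/4·L}^{3/4·L} |ψ(x)|² dx.
The normalization integral ∫|ψ|²dx over the whole domain equals L^5/30·A², and A² cancels in the ratio.
Substituting u = x/L, A² and the length scale cancel in the ratio: P = ∫_{1/4}^{3/4} u^2·(1 - u)^2 du / ∫_{0}^{1} u^2·(1 - u)^2 du.
An antiderivative of u^2·(1 - u)^2 is u^3·(6·u^2 - 15·u + 10)/30; evaluating from 1/4 to 3/4 gives 203/7680, while the full integral is 1/30.
Evaluating gives P = 203/256.

P ≈ 0.7930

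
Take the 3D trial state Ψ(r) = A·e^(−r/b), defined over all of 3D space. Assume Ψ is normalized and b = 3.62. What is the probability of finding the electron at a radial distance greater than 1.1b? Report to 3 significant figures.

P ≈ 0.623

Integrate the radial probability density 4πr²|Ψ|² over r > 1.1b.
A² is fixed by ∫₀^∞ 4πr²|Ψ|² dr = 1, i.e. A² = (π·b^3)^(−1).
In terms of u = r/b (A², 4π and the length scale all cancel between numerator and denominator), P = [∫_{1.1}^{∞} u^2·e^(-2·u) du] / [∫_{0}^{∞} u^2·e^(-2·u) du].
With ∫ u^2·e^(-2·u) du = -(2·u^2 + 2·u + 1)·e^(-2·u)/4 + C, the region integral is 281·e^(-11/5)/200 and the full one is 1/4.
This evaluates to P = 0.6227.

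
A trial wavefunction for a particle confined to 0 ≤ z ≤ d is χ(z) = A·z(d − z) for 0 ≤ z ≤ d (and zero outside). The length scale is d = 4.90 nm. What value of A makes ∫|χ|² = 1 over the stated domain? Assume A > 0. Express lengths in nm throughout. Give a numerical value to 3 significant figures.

A ≈ 0.103 nm^(-5/2)

The normalization condition is ∫|χ|² dz = 1 from 0 to d.
Expanding the polynomial and integrating term by term, carrying out the integral gives A² · d^5/30.
Plugging in d = 4.90 yields A = 0.1031.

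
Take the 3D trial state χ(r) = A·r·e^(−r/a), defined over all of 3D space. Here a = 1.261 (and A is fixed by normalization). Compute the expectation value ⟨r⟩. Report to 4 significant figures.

⟨r⟩ ≈ 3.153

By definition ⟨r⟩ = ∫ r |χ(r)|² 4πr² dr.
Using ∫₀^∞ rⁿ e^(−αr) dr = n!/αⁿ⁺¹, evaluating both integrals, ⟨r⟩ = 5·a/2.
Putting a = 1.261 gives 3.1525.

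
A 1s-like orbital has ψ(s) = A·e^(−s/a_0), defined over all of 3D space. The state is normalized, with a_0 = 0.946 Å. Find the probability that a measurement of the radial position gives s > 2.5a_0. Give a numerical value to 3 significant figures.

P = ∫ |ψ|² 4πs² ds over s > 2.5a_0.
The full normalization integral is A²·[π·a_0^3] = 1, fixing A².
Substituting u = s/a_0, A², 4π and the length scale all cancel in the ratio: P = ∫_{2.5}^{∞} u^2·e^(-2·u) du / ∫_{0}^{∞} u^2·e^(-2·u) du.
With ∫ u^2·e^(-2·u) du = -(2·u^2 + 2·u + 1)·e^(-2·u)/4 + C, the region integral is 37·e^(-5)/8 and the full one is 1/4.
The region integral divided by the full integral gives P = 0.1247.

P ≈ 0.125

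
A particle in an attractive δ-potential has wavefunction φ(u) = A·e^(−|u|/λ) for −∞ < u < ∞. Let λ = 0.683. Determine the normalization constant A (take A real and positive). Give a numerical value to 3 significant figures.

We need A² ∫|f|² du = 1, taking the integral from −∞ to ∞.
Using ∫₀^∞ uⁿ e^(−αu) du = n!/αⁿ⁺¹, carrying out the integral gives A² · λ.
So A² = (λ)^(−1).
With λ = 0.683: A² = 1.464 and A = 1.210.

A ≈ 1.21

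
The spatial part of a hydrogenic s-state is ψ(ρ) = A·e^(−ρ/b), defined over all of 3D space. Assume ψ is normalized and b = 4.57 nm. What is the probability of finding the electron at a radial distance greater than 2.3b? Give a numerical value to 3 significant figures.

P = ∫ |ψ|² 4πρ² dρ over ρ > 2.3b.
The full normalization integral is A²·[π·b^3] = 1, fixing A².
Let u = ρ/b; then A², 4π and the length scale all cancel, so P = ∫_{2.3}^{∞} u^2·e^(-2·u) du ÷ ∫_{0}^{∞} u^2·e^(-2·u) du.
Using ∫ u^2·e^(-2·u) du = -(2·u^2 + 2·u + 1)·e^(-2·u)/4, the numerator is 809·e^(-23/5)/200 and the denominator is 1/4.
The region integral divided by the full integral gives P = 0.1626.

P ≈ 0.163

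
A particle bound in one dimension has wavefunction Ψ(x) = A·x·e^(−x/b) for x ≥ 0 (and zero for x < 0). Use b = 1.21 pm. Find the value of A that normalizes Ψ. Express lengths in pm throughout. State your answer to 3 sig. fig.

Normalization requires ∫|Ψ|² dx = 1, integrated from 0 to ∞.
∫|Ψ|² dx = A²·(b^3/4).
Setting this equal to 1 gives A² = 1/(b^3/4).
Substituting b = 1.21 gives A² = 2.258, so A = 1.503.

A ≈ 1.50 pm^(-3/2)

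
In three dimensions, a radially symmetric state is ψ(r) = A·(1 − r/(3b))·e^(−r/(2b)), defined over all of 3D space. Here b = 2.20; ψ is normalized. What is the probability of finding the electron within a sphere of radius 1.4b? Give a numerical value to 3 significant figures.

With dV = 4πr²dr, the probability is ∫|ψ|² dV over r ≤ 1.4b.
A² is fixed by ∫₀^∞ 4πr²|ψ|² dr = 1, i.e. A² = (8·π·b^3/3)^(−1).
In terms of u = r/b (A², 4π and the length scale all cancel between numerator and denominator), P = [∫_{0}^{1.4} u^2·(1 - u/3)^2·e^(-u) du] / [∫_{0}^{∞} u^2·(1 - u/3)^2·e^(-u) du].
An antiderivative of u^2·(1 - u/3)^2·e^(-u) is (-u^4 + 2·u^3 - 3·u^2 - 6·u - 6)·e^(-u)/9; evaluating from 0 to 1.4 gives 2/3 - 1294·e^(-7/5)/625, while the full integral is 2/3.
Taking the ratio yields P = 0.2342.

P ≈ 0.234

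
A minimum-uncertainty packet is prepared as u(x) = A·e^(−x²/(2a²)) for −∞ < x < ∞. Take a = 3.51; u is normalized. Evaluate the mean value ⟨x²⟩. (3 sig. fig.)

The expectation value is the |u|²-weighted average of x^2: ∫ x^2|u|² dx.
The ratio of the moment integral to the normalization integral gives ⟨x²⟩ = a^2/2.
With a = 3.51, ⟨x^2⟩ = 6.160.

⟨x^2⟩ ≈ 6.16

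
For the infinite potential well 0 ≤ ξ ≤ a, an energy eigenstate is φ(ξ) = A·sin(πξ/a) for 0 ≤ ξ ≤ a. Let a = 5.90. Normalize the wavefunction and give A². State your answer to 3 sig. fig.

A^2 ≈ 0.339

Require ∫ |φ|² dξ = 1 over the whole domain.
Using sin²θ = (1 − cos 2θ)/2, the integral (without the A² prefactor) comes out to a/2.
Hence A² = 1/[a/2].
Substituting a = 5.90 gives A² = 0.3390, so A = 0.5822.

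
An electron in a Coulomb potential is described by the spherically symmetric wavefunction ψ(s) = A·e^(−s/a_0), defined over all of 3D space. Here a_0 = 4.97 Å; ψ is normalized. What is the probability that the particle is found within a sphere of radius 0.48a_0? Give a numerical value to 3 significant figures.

P ≈ 0.0731

With dV = 4πs²ds, the probability is ∫|ψ|² dV over s ≤ 0.48a_0.
Normalization gives A² = 1/(π·a_0^3).
Let u = s/a_0; then A², 4π and the length scale all cancel, so P = ∫_{0}^{0.48} u^2·e^(-2·u) du ÷ ∫_{0}^{∞} u^2·e^(-2·u) du.
Using ∫ u^2·e^(-2·u) du = -(2·u^2 + 2·u + 1)·e^(-2·u)/4, the numerator is 1/4 - 1513·e^(-24/25)/2500 and the denominator is 1/4.
Taking the ratio yields P = 0.07309.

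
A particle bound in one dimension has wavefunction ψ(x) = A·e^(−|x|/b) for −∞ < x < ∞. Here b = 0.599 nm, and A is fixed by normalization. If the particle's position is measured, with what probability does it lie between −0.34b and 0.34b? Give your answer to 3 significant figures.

P ≈ 0.493

|ψ|² is the probability density, so P = ∫_{−0.34b}^{0.34b} |ψ|² dx.
Since A² = 1/(b), this is the region integral divided by the full normalization integral.
By symmetry take twice the x ≥ 0 contribution in numerator and denominator; the 2's cancel. Substituting u = x/b, A² and the length scale cancel in the ratio: P = ∫_{0}^{0.34} e^(-2·u) du / ∫_{0}^{∞} e^(-2·u) du.
Using ∫ e^(-2·u) du = -e^(-2·u)/2, the numerator is 1/2 - e^(-17/25)/2 and the denominator is 1/2.
Taking the ratio, P = 0.4934.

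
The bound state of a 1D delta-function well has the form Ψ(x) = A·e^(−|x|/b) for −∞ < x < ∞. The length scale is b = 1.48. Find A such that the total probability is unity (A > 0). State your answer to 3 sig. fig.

A ≈ 0.822

We need A² ∫|f|² dx = 1, taking the integral from −∞ to ∞.
Recall ∫₀^∞ x^m e^(−x/β) dx = m!·β^(m+1), the integral (without the A² prefactor) comes out to b.
Setting this equal to 1 gives A² = 1/(b).
With b = 1.48: A² = 0.6757 and A = 0.8220.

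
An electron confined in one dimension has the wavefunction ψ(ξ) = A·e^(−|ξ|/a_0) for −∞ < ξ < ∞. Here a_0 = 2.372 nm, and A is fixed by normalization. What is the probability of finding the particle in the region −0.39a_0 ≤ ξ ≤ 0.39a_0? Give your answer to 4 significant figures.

P ≈ 0.5416

The probability is P = ∫ |ψ|² dξ over [−0.39a_0, 0.39a_0].
Since A² = 1/(a_0), this is the region integral divided by the full normalization integral.
By symmetry take twice the ξ ≥ 0 contribution in numerator and denominator; the 2's cancel. Let u = ξ/a_0; then A² and the length scale cancel, so P = ∫_{0}^{0.39} e^(-2·u) du ÷ ∫_{0}^{∞} e^(-2·u) du.
Using ∫ e^(-2·u) du = -e^(-2·u)/2, the numerator is 1/2 - e^(-39/50)/2 and the denominator is 1/2.
Taking the ratio, P = 0.54159.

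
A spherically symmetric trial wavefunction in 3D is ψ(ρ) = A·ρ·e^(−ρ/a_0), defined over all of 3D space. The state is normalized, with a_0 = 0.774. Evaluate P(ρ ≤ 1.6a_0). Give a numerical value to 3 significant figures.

P = ∫ |ψ|² 4πρ² dρ over ρ ≤ 1.6a_0.
Normalization gives A² = 1/(3·π·a_0^5).
Let u = ρ/a_0; then A², 4π and the length scale all cancel, so P = ∫_{0}^{1.6} u^4·e^(-2·u) du ÷ ∫_{0}^{∞} u^4·e^(-2·u) du.
With ∫ u^4·e^(-2·u) du = -(u^4/2 + u^3 + 3·u^2/2 + 3·u/2 + 3/4)·e^(-2·u) + C, the region integral is ≈ 0.16454 and the full one is 3/4.
The region integral divided by the full integral gives P = 0.2194.

P ≈ 0.219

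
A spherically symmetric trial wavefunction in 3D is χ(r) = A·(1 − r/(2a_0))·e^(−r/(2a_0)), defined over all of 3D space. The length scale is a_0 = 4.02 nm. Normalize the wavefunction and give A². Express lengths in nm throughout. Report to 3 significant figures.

A^2 ≈ 0.000612 nm^(-3)

The normalization condition is ∫|χ|² 4πr² dr = 1 from 0 to ∞.
The angular integral contributes 4π, leaving ∫₀^∞ r²|χ|² dr.
Using ∫₀^∞ rⁿ e^(−αr) dr = n!/αⁿ⁺¹, ∫|χ|² 4πr² dr = A²·(8·π·a_0^3).
Hence A² = 1/[8·π·a_0^3].
Substituting a_0 = 4.02 gives A² = 0.0006125, so A = 0.02475.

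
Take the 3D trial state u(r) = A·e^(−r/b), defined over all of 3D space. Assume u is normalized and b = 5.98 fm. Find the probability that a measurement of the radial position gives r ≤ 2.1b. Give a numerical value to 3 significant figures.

P ≈ 0.790

With dV = 4πr²dr, the probability is ∫|u|² dV over r ≤ 2.1b.
A² is fixed by ∫₀^∞ 4πr²|u|² dr = 1, i.e. A² = (π·b^3)^(−1).
Let t = r/b; then A², 4π and the length scale all cancel, so P = ∫_{0}^{2.1} t^2·e^(-2·t) dt ÷ ∫_{0}^{∞} t^2·e^(-2·t) dt.
Using ∫ t^2·e^(-2·t) dt = -(2·t^2 + 2·t + 1)·e^(-2·t)/4, the numerator is 1/4 - 701·e^(-21/5)/200 and the denominator is 1/4.
Taking the ratio yields P = 0.7898.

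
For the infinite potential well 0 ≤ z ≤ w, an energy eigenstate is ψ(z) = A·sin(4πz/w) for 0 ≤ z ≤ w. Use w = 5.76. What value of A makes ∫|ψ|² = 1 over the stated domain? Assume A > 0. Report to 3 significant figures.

Require ∫ |ψ|² dz = 1 over the whole domain.
With ∫₀^w sin²(nπz/w) dz = w/2, the integral (without the A² prefactor) comes out to w/2.
Hence A² = 1/[w/2].
With w = 5.76: A² = 0.3472 and A = 0.5893.

A ≈ 0.589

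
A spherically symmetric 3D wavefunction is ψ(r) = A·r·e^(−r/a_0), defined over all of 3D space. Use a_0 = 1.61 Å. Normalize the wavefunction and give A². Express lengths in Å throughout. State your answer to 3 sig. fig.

The normalization condition is ∫|ψ|² 4πr² dr = 1 from 0 to ∞.
In 3D with spherical symmetry the volume element is 4πr² dr.
With ψ = A·r·e^(−r/a_0), the integral evaluates to A²·[3·π·a_0^5].
With a_0 = 1.61: A² = 0.009808 and A = 0.09904.

A^2 ≈ 0.00981 Å^(-5)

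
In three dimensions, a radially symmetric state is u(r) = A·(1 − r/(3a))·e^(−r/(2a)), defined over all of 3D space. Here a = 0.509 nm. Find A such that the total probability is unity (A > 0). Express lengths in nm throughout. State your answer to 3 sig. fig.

We need A² ∫|f|² 4πr² dr = 1, taking the integral from 0 to ∞.
(Spherical symmetry: dV = 4πr² dr.)
Using ∫₀^∞ rⁿ e^(−αr) dr = n!/αⁿ⁺¹, with u = A·(1 − r/(3a))·e^(−r/(2a)), the integral evaluates to A²·[8·π·a^3/3].
Plugging in a = 0.509 yields A = 0.9514.

A ≈ 0.951 nm^(-3/2)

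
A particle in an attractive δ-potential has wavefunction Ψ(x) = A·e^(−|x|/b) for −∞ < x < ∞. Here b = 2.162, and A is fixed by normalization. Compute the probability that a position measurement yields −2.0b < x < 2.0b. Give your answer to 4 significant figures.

P = ∫_{−2.0b}^{2.0b} |Ψ(x)|² dx.
Since A² = 1/(b), this is the region integral divided by the full normalization integral.
Both integrals are even about x = 0, so only the x ≥ 0 halves are needed (the factors of 2 cancel). Let u = x/b; then A² and the length scale cancel, so P = ∫_{0}^{2.0} e^(-2·u) du ÷ ∫_{0}^{∞} e^(-2·u) du.
Using ∫ e^(-2·u) du = -e^(-2·u)/2, the numerator is 1/2 - e^(-4)/2 and the denominator is 1/2.
The result is P = 0.98168.

P ≈ 0.9817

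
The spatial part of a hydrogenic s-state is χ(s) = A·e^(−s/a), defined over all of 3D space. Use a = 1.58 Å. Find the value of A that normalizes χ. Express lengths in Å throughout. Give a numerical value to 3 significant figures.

Normalization requires ∫|χ|² 4πs² ds = 1, integrated from 0 to ∞.
Using ∫₀^∞ sⁿ e^(−αs) ds = n!/αⁿ⁺¹, ∫|χ|² 4πs² ds = A²·(π·a^3).
Setting this equal to 1 gives A² = 1/(π·a^3).
With a = 1.58: A² = 0.08070 and A = 0.2841.

A ≈ 0.284 Å^(-3/2)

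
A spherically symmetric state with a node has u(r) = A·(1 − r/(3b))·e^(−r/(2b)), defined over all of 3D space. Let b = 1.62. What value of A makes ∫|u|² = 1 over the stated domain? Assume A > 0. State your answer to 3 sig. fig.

Normalization requires ∫|u|² 4πr² dr = 1, integrated from 0 to ∞.
In 3D with spherical symmetry the volume element is 4πr² dr.
Using ∫₀^∞ rⁿ e^(−αr) dr = n!/αⁿ⁺¹, ∫|u|² 4πr² dr = A²·(8·π·b^3/3).
Plugging in b = 1.62 yields A = 0.1676.

A ≈ 0.168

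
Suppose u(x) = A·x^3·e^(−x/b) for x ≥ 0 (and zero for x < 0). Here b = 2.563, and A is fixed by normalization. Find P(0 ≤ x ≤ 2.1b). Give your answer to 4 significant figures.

P ≈ 0.1325

P = ∫_{0}^{2.1b} |u(x)|² dx.
Since A² = 1/(45·b^7/8), this is the region integral divided by the full normalization integral.
Substituting t = x/b, A² and the length scale cancel in the ratio: P = ∫_{0}^{2.1} t^6·e^(-2·t) dt / ∫_{0}^{∞} t^6·e^(-2·t) dt.
An antiderivative of t^6·e^(-2·t) is -(4·t^6 + 12·t^5 + 30·t^4 + 60·t^3 + 90·t^2 + 90·t + 45)·e^(-2·t)/8; evaluating from 0 to 2.1 gives ≈ 0.745515, while the full integral is 45/8.
The result is P = 0.13254.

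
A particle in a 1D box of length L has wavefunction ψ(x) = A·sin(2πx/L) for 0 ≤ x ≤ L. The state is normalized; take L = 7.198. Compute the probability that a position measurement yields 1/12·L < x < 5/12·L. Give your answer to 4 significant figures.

P ≈ 0.4712

The probability is P = ∫ |ψ|² dx over [1/12·L, 5/12·L].
The normalization integral ∫|ψ|²dx over the whole domain equals L/2·A², and A² cancels in the ratio.
In terms of u = x/L (A² and the length scale cancel between numerator and denominator), P = [∫_{1/12}^{5/12} sin(2·π·u)^2 du] / [∫_{0}^{1} sin(2·π·u)^2 du].
Using ∫ sin(2·π·u)^2 du = u/2 - sin(4·π·u)/(8·π), the numerator is √(3)/(8·π) + 1/6 and the denominator is 1/2.
The result is P = (√(3)/4 + π/3)/π.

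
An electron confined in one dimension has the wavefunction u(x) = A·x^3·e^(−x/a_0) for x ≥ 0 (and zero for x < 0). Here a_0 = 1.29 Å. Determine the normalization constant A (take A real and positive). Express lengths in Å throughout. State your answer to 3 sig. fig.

The normalization condition is ∫|u|² dx = 1 from 0 to ∞.
With ∫₀^∞ x^6 e^(−αx) dx = 6!/α^7, carrying out the integral gives A² · 45·a_0^7/8.
With a_0 = 1.29: A² = 0.02991 and A = 0.1729.

A ≈ 0.173 Å^(-7/2)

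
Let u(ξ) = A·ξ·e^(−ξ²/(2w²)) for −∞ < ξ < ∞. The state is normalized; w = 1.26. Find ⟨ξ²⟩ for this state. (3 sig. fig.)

⟨ξ^2⟩ ≈ 2.38

The expectation value is the |u|²-weighted average of ξ^2: ∫ ξ^2|u|² dξ.
Evaluating both integrals, ⟨ξ²⟩ = 3·w^2/2.
With w = 1.26, ⟨ξ^2⟩ = 2.381.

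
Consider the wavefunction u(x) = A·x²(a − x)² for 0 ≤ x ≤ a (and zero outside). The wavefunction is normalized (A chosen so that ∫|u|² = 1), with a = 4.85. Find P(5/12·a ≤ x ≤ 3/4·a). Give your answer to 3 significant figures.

P = ∫_{5/12·a}^{3/4·a} |u(x)|² dx.
Since A² = 1/(a^9/630), this is the region integral divided by the full normalization integral.
Let t = x/a; then A² and the length scale cancel, so P = ∫_{5/12}^{3/4} t^4·(1 - t)^4 dt ÷ ∫_{0}^{1} t^4·(1 - t)^4 dt.
An antiderivative of t^4·(1 - t)^4 is t^5·(70·t^4 - 315·t^3 + 540·t^2 - 420·t + 126)/630; evaluating from 5/12 to 3/4 gives ≈ 0.0010298, while the full integral is 1/630.
Taking the ratio, P = 0.6487.

P ≈ 0.649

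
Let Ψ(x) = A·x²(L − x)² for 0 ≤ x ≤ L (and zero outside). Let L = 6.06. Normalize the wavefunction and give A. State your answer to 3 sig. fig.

The normalization condition is ∫|Ψ|² dx = 1 from 0 to L.
Expanding the polynomial and integrating term by term, ∫|Ψ|² dx = A²·(L^9/630).
Setting this equal to 1 gives A² = 1/(L^9/630).
Substituting L = 6.06 gives A² = 0.00005716, so A = 0.007560.

A ≈ 0.00756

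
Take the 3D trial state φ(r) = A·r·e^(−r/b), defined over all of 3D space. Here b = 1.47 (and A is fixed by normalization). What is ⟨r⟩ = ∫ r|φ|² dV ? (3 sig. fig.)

The expectation value is the |φ|²-weighted average of r: ∫ r|φ|² 4πr² dr.
Using ∫₀^∞ rⁿ e^(−αr) dr = n!/αⁿ⁺¹, the ratio of the moment integral to the normalization integral gives ⟨r⟩ = 5·b/2.
With b = 1.47, ⟨r⟩ = 3.675.

⟨r⟩ ≈ 3.68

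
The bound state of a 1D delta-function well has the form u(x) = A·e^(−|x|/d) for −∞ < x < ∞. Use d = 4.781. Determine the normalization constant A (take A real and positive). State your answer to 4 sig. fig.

Require ∫ |u|² dx = 1 over the whole domain.
∫|u|² dx = A²·(d).
Setting this equal to 1 gives A² = 1/(d).
Plugging in d = 4.781 yields A = 0.45734.

A ≈ 0.4573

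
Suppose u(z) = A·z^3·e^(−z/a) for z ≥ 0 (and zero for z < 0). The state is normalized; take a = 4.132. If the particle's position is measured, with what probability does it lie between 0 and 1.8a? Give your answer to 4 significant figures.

P ≈ 0.07327

The probability is P = ∫ |u|² dz over [0, 1.8a].
With A² fixed by ∫|u|² = 1, i.e. A² = (45·a^7/8)^(−1), substitute and integrate.
Let t = z/a; then A² and the length scale cancel, so P = ∫_{0}^{1.8} t^6·e^(-2·t) dt ÷ ∫_{0}^{∞} t^6·e^(-2·t) dt.
An antiderivative of t^6·e^(-2·t) is -(4·t^6 + 12·t^5 + 30·t^4 + 60·t^3 + 90·t^2 + 90·t + 45)·e^(-2·t)/8; evaluating from 0 to 1.8 gives ≈ 0.412163, while the full integral is 45/8.
This works out to P = 0.073273.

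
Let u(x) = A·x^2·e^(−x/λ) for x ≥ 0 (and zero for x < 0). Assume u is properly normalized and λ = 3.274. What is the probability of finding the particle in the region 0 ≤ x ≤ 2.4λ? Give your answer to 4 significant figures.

P ≈ 0.5237

|u|² is the probability density, so P = ∫_{0}^{2.4λ} |u|² dx.
Since A² = 1/(3·λ^5/4), this is the region integral divided by the full normalization integral.
Let t = x/λ; then A² and the length scale cancel, so P = ∫_{0}^{2.4} t^4·e^(-2·t) dt ÷ ∫_{0}^{∞} t^4·e^(-2·t) dt.
Using ∫ t^4·e^(-2·t) dt = -(t^4/2 + t^3 + 3·t^2/2 + 3·t/2 + 3/4)·e^(-2·t), the numerator is ≈ 0.392806 and the denominator is 3/4.
This works out to P = 0.52374.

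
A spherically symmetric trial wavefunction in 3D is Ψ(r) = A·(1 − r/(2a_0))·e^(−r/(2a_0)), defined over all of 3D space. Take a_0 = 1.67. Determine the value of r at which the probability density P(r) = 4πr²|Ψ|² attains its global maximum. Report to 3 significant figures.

r ≈ 8.74

Differentiate P(r) = 4πr²|Ψ|² with respect to r and set to zero.
Solving yields r = a_0·(√(5) + 3).
With a_0 = 1.67, the most probable radial distance is 8.744.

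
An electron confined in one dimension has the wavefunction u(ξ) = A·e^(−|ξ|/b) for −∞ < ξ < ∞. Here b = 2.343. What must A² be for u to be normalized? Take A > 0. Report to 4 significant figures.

The normalization condition is ∫|u|² dξ = 1 from −∞ to ∞.
∫|u|² dξ = A²·(b).
So A² = (b)^(−1).
Substituting b = 2.343 gives A² = 0.42680, so A = 0.65330.

A^2 ≈ 0.4268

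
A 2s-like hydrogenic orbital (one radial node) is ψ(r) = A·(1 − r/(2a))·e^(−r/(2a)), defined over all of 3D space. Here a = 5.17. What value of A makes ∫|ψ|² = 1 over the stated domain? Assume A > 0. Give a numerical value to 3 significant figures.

Normalization requires ∫|ψ|² 4πr² dr = 1, integrated from 0 to ∞.
The angular integral contributes 4π, leaving ∫₀^∞ r²|ψ|² dr.
Recall ∫₀^∞ r^m e^(−r/β) dr = m!·β^(m+1), ∫|ψ|² 4πr² dr = A²·(8·π·a^3).
With a = 5.17: A² = 0.0002879 and A = 0.01697.

A ≈ 0.0170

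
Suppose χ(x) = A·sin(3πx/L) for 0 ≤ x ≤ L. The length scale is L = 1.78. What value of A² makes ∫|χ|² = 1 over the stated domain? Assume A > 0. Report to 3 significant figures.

A^2 ≈ 1.12

Normalization requires ∫|χ|² dx = 1, integrated from 0 to L.
With χ = A·sin(3πx/L), the integral evaluates to A²·[L/2].
So A² = (L/2)^(−1).
Substituting L = 1.78 gives A² = 1.124, so A = 1.060.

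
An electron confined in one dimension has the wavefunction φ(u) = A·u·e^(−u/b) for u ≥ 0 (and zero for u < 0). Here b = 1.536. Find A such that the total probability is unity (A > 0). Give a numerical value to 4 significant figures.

A ≈ 1.051

Require ∫ |φ|² du = 1 over the whole domain.
∫|φ|² du = A²·(b^3/4).
Hence A² = 1/[b^3/4].
Substituting b = 1.536 gives A² = 1.1038, so A = 1.0506.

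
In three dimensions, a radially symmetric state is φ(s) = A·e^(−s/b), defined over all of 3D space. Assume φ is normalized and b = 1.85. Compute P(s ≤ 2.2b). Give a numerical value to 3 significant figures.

Integrate the radial probability density 4πs²|φ|² over s ≤ 2.2b.
A² is fixed by ∫₀^∞ 4πs²|φ|² ds = 1, i.e. A² = (π·b^3)^(−1).
In terms of u = s/b (A², 4π and the length scale all cancel between numerator and denominator), P = [∫_{0}^{2.2} u^2·e^(-2·u) du] / [∫_{0}^{∞} u^2·e^(-2·u) du].
Using ∫ u^2·e^(-2·u) du = -(2·u^2 + 2·u + 1)·e^(-2·u)/4, the numerator is 1/4 - 377·e^(-22/5)/100 and the denominator is 1/4.
Taking the ratio yields P = 0.8149.

P ≈ 0.815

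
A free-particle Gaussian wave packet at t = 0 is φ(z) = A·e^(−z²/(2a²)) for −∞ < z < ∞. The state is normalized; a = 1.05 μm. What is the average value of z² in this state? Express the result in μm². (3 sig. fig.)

⟨z^2⟩ ≈ 0.551 μm^2

By definition ⟨z²⟩ = ∫ z^2 |φ(z)|² dz.
Differentiating ∫e^(−αz²) dz = √(π/α) under α to get the higher moments, evaluating both integrals, ⟨z²⟩ = a^2/2.
Putting a = 1.05 gives 0.5513.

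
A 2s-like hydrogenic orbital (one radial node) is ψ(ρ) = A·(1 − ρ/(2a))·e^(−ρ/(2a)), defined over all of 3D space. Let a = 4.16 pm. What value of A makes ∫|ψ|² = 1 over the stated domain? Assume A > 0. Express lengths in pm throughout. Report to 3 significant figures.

A ≈ 0.0235 pm^(-3/2)

We need A² ∫|f|² 4πρ² dρ = 1, taking the integral from 0 to ∞.
With ∫₀^∞ ρ^4 e^(−αρ) dρ = 4!/α^5, with ψ = A·(1 − ρ/(2a))·e^(−ρ/(2a)), the integral evaluates to A²·[8·π·a^3].
Hence A² = 1/[8·π·a^3].
Plugging in a = 4.16 yields A = 0.02351.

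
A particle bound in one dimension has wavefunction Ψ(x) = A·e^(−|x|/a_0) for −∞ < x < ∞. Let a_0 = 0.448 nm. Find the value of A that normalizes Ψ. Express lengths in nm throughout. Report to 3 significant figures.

A ≈ 1.49 nm^(-1/2)

Normalization requires ∫|Ψ|² dx = 1, integrated from −∞ to ∞.
Recall ∫₀^∞ x^m e^(−x/β) dx = m!·β^(m+1), the integral (without the A² prefactor) comes out to a_0.
Setting this equal to 1 gives A² = 1/(a_0).
Substituting a_0 = 0.448 gives A² = 2.232, so A = 1.494.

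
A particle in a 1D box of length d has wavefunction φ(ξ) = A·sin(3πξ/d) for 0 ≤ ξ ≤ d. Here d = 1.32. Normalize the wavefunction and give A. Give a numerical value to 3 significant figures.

Require ∫ |φ|² dξ = 1 over the whole domain.
With φ = A·sin(3πξ/d), the integral evaluates to A²·[d/2].
Substituting d = 1.32 gives A² = 1.515, so A = 1.231.

A ≈ 1.23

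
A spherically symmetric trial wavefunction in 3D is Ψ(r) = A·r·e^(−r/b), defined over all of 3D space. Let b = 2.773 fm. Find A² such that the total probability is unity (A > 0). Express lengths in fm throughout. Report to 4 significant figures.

The normalization condition is ∫|Ψ|² 4πr² dr = 1 from 0 to ∞.
(Spherical symmetry: dV = 4πr² dr.)
Carrying out the integral gives A² · 3·π·b^5.
So A² = (3·π·b^5)^(−1).
Substituting b = 2.773 gives A² = 0.00064711, so A = 0.025438.

A^2 ≈ 0.0006471 fm^(-5)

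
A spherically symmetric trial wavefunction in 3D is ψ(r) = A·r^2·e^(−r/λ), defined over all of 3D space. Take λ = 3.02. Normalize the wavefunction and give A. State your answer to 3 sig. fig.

Normalization requires ∫|ψ|² 4πr² dr = 1, integrated from 0 to ∞.
In 3D with spherical symmetry the volume element is 4πr² dr.
With ψ = A·r^2·e^(−r/λ), the integral evaluates to A²·[45·π·λ^7/2].
Setting this equal to 1 gives A² = 1/(45·π·λ^7/2).
With λ = 3.02: A² = 0.000006175 and A = 0.002485.

A ≈ 0.00248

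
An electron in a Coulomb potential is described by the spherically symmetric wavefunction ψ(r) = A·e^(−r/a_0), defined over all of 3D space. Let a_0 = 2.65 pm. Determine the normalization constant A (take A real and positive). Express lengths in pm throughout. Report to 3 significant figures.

A ≈ 0.131 pm^(-3/2)

The normalization condition is ∫|ψ|² 4πr² dr = 1 from 0 to ∞.
Recall ∫₀^∞ r^m e^(−r/β) dr = m!·β^(m+1), with ψ = A·e^(−r/a_0), the integral evaluates to A²·[π·a_0^3].
Substituting a_0 = 2.65 gives A² = 0.01710, so A = 0.1308.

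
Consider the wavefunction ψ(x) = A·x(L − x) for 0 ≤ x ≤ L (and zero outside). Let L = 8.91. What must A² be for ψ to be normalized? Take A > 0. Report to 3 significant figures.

We need A² ∫|f|² dx = 1, taking the integral from 0 to L.
Expanding the polynomial and integrating term by term, with ψ = A·x(L − x), the integral evaluates to A²·[L^5/30].
Plugging in L = 8.91 yields A = 0.02311.

A^2 ≈ 0.000534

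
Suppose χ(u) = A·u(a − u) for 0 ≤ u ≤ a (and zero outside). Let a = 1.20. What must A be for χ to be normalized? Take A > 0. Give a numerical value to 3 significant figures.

A ≈ 3.47

Require ∫ |χ|² du = 1 over the whole domain.
The integral (without the A² prefactor) comes out to a^5/30.
Hence A² = 1/[a^5/30].
Substituting a = 1.20 gives A² = 12.06, so A = 3.472.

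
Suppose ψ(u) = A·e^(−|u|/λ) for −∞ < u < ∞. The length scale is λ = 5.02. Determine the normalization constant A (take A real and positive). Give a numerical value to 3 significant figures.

A ≈ 0.446

The normalization condition is ∫|ψ|² du = 1 from −∞ to ∞.
Recall ∫₀^∞ u^m e^(−u/β) du = m!·β^(m+1), with ψ = A·e^(−|u|/λ), the integral evaluates to A²·[λ].
So A² = (λ)^(−1).
With λ = 5.02: A² = 0.1992 and A = 0.4463.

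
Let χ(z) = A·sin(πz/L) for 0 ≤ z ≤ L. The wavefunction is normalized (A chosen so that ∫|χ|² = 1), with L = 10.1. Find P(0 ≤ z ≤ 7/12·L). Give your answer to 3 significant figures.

P ≈ 0.663

|χ|² is the probability density, so P = ∫_{0}^{7/12·L} |χ|² dz.
The normalization integral ∫|χ|²dz over the whole domain equals L/2·A², and A² cancels in the ratio.
Substituting u = z/L, A² and the length scale cancel in the ratio: P = ∫_{0}^{7/12} sin(π·u)^2 du / ∫_{0}^{1} sin(π·u)^2 du.
An antiderivative of sin(π·u)^2 is u/2 - sin(2·π·u)/(4·π); evaluating from 0 to 7/12 gives 1/(8·π) + 7/24, while the full integral is 1/2.
The result is P = (3 + 7·π)/(12·π).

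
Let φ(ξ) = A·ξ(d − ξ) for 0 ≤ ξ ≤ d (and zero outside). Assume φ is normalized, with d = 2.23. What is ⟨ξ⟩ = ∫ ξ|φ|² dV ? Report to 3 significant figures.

⟨ξ⟩ ≈ 1.12

⟨ξ⟩ = ∫ ξ |φ|² dξ over the full domain.
The ratio of the moment integral to the normalization integral gives ⟨ξ⟩ = d/2.
With d = 2.23, ⟨ξ⟩ = 1.115.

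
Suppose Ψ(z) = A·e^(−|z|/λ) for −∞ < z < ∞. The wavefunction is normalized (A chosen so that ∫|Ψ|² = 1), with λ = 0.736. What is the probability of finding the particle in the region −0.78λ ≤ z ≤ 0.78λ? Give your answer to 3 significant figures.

The probability is P = ∫ |Ψ|² dz over [−0.78λ, 0.78λ].
Since A² = 1/(λ), this is the region integral divided by the full normalization integral.
By symmetry take twice the z ≥ 0 contribution in numerator and denominator; the 2's cancel. Substituting u = z/λ, A² and the length scale cancel in the ratio: P = ∫_{0}^{0.78} e^(-2·u) du / ∫_{0}^{∞} e^(-2·u) du.
With ∫ e^(-2·u) du = -e^(-2·u)/2 + C, the region integral is 1/2 - e^(-39/25)/2 and the full one is 1/2.
Evaluating gives P = 0.7899.

P ≈ 0.790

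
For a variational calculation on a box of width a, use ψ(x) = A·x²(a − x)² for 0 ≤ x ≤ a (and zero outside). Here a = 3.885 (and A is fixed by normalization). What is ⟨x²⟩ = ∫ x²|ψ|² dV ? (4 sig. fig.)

⟨x²⟩ = ∫ x^2 |ψ|² dx over the full domain.
Since the A² factors cancel between numerator and denominator, ⟨x²⟩ = 3·a^2/11.
With a = 3.885, ⟨x^2⟩ = 4.1163.

⟨x^2⟩ ≈ 4.116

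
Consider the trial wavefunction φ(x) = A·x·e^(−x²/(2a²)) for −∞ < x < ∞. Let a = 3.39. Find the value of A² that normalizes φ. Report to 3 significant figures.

We need A² ∫|f|² dx = 1, taking the integral from −∞ to ∞.
With ∫_{−∞}^{∞} x^(2m) e^(−αx²) dx = (2m−1)!!·√π / (2^m α^(m+1/2)), the integral (without the A² prefactor) comes out to √(π)·a^3/2.
Hence A² = 1/[√(π)·a^3/2].
With a = 3.39: A² = 0.02896 and A = 0.1702.

A^2 ≈ 0.0290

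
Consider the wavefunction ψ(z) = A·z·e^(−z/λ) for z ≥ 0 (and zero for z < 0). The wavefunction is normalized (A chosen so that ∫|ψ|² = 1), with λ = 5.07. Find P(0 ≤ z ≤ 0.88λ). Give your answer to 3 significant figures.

The probability is P = ∫ |ψ|² dz over [0, 0.88λ].
Since A² = 1/(λ^3/4), this is the region integral divided by the full normalization integral.
Substituting u = z/λ, A² and the length scale cancel in the ratio: P = ∫_{0}^{0.88} u^2·e^(-2·u) du / ∫_{0}^{∞} u^2·e^(-2·u) du.
An antiderivative of u^2·e^(-2·u) is -(2·u^2 + 2·u + 1)·e^(-2·u)/4; evaluating from 0 to 0.88 gives 1/4 - 2693·e^(-44/25)/2500, while the full integral is 1/4.
Taking the ratio, P = 0.2587.

P ≈ 0.259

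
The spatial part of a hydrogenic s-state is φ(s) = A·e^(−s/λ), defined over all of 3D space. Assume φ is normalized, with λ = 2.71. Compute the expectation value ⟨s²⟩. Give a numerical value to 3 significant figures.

The expectation value is the |φ|²-weighted average of s^2: ∫ s^2|φ|² 4πs² ds.
The ratio of the moment integral to the normalization integral gives ⟨s²⟩ = 3·λ^2.
With λ = 2.71, ⟨s^2⟩ = 22.03.

⟨s^2⟩ ≈ 22.0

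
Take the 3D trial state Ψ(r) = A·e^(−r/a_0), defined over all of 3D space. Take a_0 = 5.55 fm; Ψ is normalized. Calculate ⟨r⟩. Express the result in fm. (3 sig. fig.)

By definition ⟨r⟩ = ∫ r |Ψ(r)|² 4πr² dr.
Recall ∫₀^∞ r^m e^(−r/β) dr = m!·β^(m+1), the ratio of the moment integral to the normalization integral gives ⟨r⟩ = 3·a_0/2.
With a_0 = 5.55, ⟨r⟩ = 8.325.

⟨r⟩ ≈ 8.33 fm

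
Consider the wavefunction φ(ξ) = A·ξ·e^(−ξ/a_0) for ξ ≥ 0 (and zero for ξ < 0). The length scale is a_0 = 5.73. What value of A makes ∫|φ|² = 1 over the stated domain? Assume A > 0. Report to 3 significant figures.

We need A² ∫|f|² dξ = 1, taking the integral from 0 to ∞.
The integral (without the A² prefactor) comes out to a_0^3/4.
So A² = (a_0^3/4)^(−1).
Substituting a_0 = 5.73 gives A² = 0.02126, so A = 0.1458.

A ≈ 0.146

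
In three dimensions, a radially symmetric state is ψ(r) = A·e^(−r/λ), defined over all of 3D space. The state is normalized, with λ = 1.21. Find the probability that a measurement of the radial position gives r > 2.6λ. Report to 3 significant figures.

P = ∫ |ψ|² 4πr² dr over r > 2.6λ.
A² is fixed by ∫₀^∞ 4πr²|ψ|² dr = 1, i.e. A² = (π·λ^3)^(−1).
Substituting u = r/λ, A², 4π and the length scale all cancel in the ratio: P = ∫_{2.6}^{∞} u^2·e^(-2·u) du / ∫_{0}^{∞} u^2·e^(-2·u) du.
An antiderivative of u^2·e^(-2·u) is -(2·u^2 + 2·u + 1)·e^(-2·u)/4; evaluating from 2.6 to ∞ gives 493·e^(-26/5)/100, while the full integral is 1/4.
Taking the ratio yields P = 0.1088.

P ≈ 0.109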